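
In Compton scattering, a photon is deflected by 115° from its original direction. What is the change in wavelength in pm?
3.4517 pm

Using the Compton scattering formula:
Δλ = λ_C(1 - cos θ)

where λ_C = h/(m_e·c) ≈ 2.4263 pm is the Compton wavelength of an electron.

For θ = 115°:
cos(115°) = -0.4226
1 - cos(115°) = 1.4226

Δλ = 2.4263 × 1.4226
Δλ = 3.4517 pm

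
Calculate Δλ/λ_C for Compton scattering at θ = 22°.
0.0728 λ_C

The Compton shift formula is:
Δλ = λ_C(1 - cos θ)

Dividing both sides by λ_C:
Δλ/λ_C = 1 - cos θ

For θ = 22°:
Δλ/λ_C = 1 - cos(22°)
Δλ/λ_C = 1 - 0.9272
Δλ/λ_C = 0.0728

This means the shift is 0.0728 × λ_C = 0.1767 pm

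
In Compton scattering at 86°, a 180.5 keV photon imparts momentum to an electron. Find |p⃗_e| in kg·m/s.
1.1662e-22 kg·m/s

The electron is initially at rest, so by conservation of momentum:
p⃗_e = p⃗₀ − p⃗'  (incident photon momentum minus scattered photon momentum)

Photon momentum magnitudes (p = h/λ = E/c):
λ₀ = hc/E₀ = 6.8689 pm → p₀ = h/λ₀ = 9.6464e-23 kg·m/s
Δλ = λ_C(1 − cos 86°) = 2.2571 pm
λ' = 9.1260 pm → p' = h/λ' = 7.2607e-23 kg·m/s

The scattered photon makes angle θ = 86° with the incident direction, so by the law of cosines:
|p⃗_e|² = p₀² + p'² − 2p₀p'cos θ
|p⃗_e|² = (9.6464e-23)² + (7.2607e-23)² − 2·9.6464e-23·7.2607e-23·cos(86°)
|p⃗_e| = 1.1662e-22 kg·m/s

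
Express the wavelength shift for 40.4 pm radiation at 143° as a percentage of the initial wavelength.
10.8021%

Calculate the Compton shift:
Δλ = λ_C(1 - cos(143°))
Δλ = 2.4263 × (1 - cos(143°))
Δλ = 2.4263 × 1.7986
Δλ = 4.3640 pm

Percentage change:
(Δλ/λ₀) × 100 = (4.3640/40.4) × 100
= 10.8021%

(Intermediate values are shown rounded; full precision is carried through to the final answer.)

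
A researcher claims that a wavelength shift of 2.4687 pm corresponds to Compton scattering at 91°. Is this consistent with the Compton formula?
Yes, consistent

Calculate the expected shift for θ = 91°:

Δλ_expected = λ_C(1 - cos(91°))
Δλ_expected = 2.4263 × (1 - cos(91°))
Δλ_expected = 2.4263 × 1.0175
Δλ_expected = 2.4687 pm

Given shift: 2.4687 pm
Expected shift: 2.4687 pm
Difference: 0.0000 pm

The values match. This is consistent with Compton scattering at the stated angle.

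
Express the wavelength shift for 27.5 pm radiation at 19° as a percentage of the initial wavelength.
0.4807%

Calculate the Compton shift:
Δλ = λ_C(1 - cos(19°))
Δλ = 2.4263 × (1 - cos(19°))
Δλ = 2.4263 × 0.0545
Δλ = 0.1322 pm

Percentage change:
(Δλ/λ₀) × 100 = (0.1322/27.5) × 100
= 0.4807%

(Intermediate values are shown rounded; full precision is carried through to the final answer.)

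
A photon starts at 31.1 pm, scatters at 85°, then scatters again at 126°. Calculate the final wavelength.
37.1673 pm

Apply Compton shift twice:

First scattering at θ₁ = 85°:
Δλ₁ = λ_C(1 - cos(85°))
Δλ₁ = 2.4263 × 0.9128
Δλ₁ = 2.2148 pm

After first scattering:
λ₁ = 31.1 + 2.2148 = 33.3148 pm

Second scattering at θ₂ = 126°:
Δλ₂ = λ_C(1 - cos(126°))
Δλ₂ = 2.4263 × 1.5878
Δλ₂ = 3.8525 pm

Final wavelength:
λ₂ = 33.3148 + 3.8525 = 37.1673 pm

Total shift: Δλ_total = 2.2148 + 3.8525 = 6.0673 pm

(Intermediate values are shown rounded; full precision is carried through to the final answer.)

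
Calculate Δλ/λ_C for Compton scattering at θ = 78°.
0.7921 λ_C

The Compton shift formula is:
Δλ = λ_C(1 - cos θ)

Dividing both sides by λ_C:
Δλ/λ_C = 1 - cos θ

For θ = 78°:
Δλ/λ_C = 1 - cos(78°)
Δλ/λ_C = 1 - 0.2079
Δλ/λ_C = 0.7921

This means the shift is 0.7921 × λ_C = 1.9219 pm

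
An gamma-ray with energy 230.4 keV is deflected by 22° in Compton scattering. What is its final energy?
223.0761 keV

First convert energy to wavelength:
λ = hc/E, with hc ≈ 1239.842 keV·pm (i.e. 1239.842 eV·nm)

For E = 230.4 keV = 230400 eV:
λ = 1239.842 keV·pm / 230.4 keV
λ = 5.3813 pm

Calculate the Compton shift:
Δλ = λ_C(1 - cos(22°)) = 2.4263 × 0.0728
Δλ = 0.1767 pm

Final wavelength:
λ' = 5.3813 + 0.1767 = 5.5579 pm

Final energy:
E' = hc/λ' = 1239.842 / 5.5579 = 223.0761 keV

(Intermediate values are shown rounded; full precision is carried through to the final answer.)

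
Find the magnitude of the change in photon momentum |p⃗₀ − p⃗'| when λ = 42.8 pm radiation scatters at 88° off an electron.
2.0959e-23 kg·m/s

Photon momentum magnitude is p = h/λ.

Initial momentum:
p₀ = h/λ = 6.6261e-34/4.2800e-11 = 1.5481e-23 kg·m/s

After scattering:
λ' = λ + Δλ = 42.8 + 2.3416 = 45.1416 pm
p' = h/λ' = 6.6261e-34/4.5142e-11 = 1.4678e-23 kg·m/s

Momentum is a vector; the scattered photon's direction makes angle θ = 88° with the incident direction. The magnitude of the vector change Δp⃗ = p⃗₀ − p⃗' is found from the law of cosines:
|Δp⃗|² = p₀² + p'² − 2p₀p'cos θ
|Δp⃗|² = (1.5481e-23)² + (1.4678e-23)² − 2·1.5481e-23·1.4678e-23·cos(88°)
|Δp⃗| = 2.0959e-23 kg·m/s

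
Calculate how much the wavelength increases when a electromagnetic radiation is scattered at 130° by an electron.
3.9859 pm

Using the Compton scattering formula:
Δλ = λ_C(1 - cos θ)

where λ_C = h/(m_e·c) ≈ 2.4263 pm is the Compton wavelength of an electron.

For θ = 130°:
cos(130°) = -0.6428
1 - cos(130°) = 1.6428

Δλ = 2.4263 × 1.6428
Δλ = 3.9859 pm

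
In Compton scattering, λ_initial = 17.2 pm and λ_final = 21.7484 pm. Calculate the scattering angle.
151.00°

First find the wavelength shift:
Δλ = λ' - λ = 21.7484 - 17.2 = 4.5484 pm

Using Δλ = λ_C(1 - cos θ), with λ_C = h/(m_e·c) ≈ 2.42631024 pm:
cos θ = 1 - Δλ/λ_C
cos θ = 1 - 4.5484/2.42631024
cos θ = -0.874616

θ = arccos(-0.874616)
θ = 151.00°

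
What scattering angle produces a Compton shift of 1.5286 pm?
68.29°

From the Compton formula Δλ = λ_C(1 - cos θ), we can solve for θ:

cos θ = 1 - Δλ/λ_C

Given:
- Δλ = 1.5286 pm
- λ_C = h/(m_e·c) ≈ 2.42631024 pm

cos θ = 1 - 1.5286/2.42631024
cos θ = 1 - 0.630010
cos θ = 0.369990

θ = arccos(0.369990)
θ = 68.29°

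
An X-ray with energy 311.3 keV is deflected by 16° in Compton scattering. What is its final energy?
304.1229 keV

First convert energy to wavelength:
λ = hc/E, with hc ≈ 1239.842 keV·pm (i.e. 1239.842 eV·nm)

For E = 311.3 keV = 311300 eV:
λ = 1239.842 keV·pm / 311.3 keV
λ = 3.9828 pm

Calculate the Compton shift:
Δλ = λ_C(1 - cos(16°)) = 2.4263 × 0.0387
Δλ = 0.0940 pm

Final wavelength:
λ' = 3.9828 + 0.0940 = 4.0768 pm

Final energy:
E' = hc/λ' = 1239.842 / 4.0768 = 304.1229 keV

(Intermediate values are shown rounded; full precision is carried through to the final answer.)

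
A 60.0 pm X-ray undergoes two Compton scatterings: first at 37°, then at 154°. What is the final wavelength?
65.0956 pm

Apply Compton shift twice:

First scattering at θ₁ = 37°:
Δλ₁ = λ_C(1 - cos(37°))
Δλ₁ = 2.4263 × 0.2014
Δλ₁ = 0.4886 pm

After first scattering:
λ₁ = 60.0 + 0.4886 = 60.4886 pm

Second scattering at θ₂ = 154°:
Δλ₂ = λ_C(1 - cos(154°))
Δλ₂ = 2.4263 × 1.8988
Δλ₂ = 4.6071 pm

Final wavelength:
λ₂ = 60.4886 + 4.6071 = 65.0956 pm

Total shift: Δλ_total = 0.4886 + 4.6071 = 5.0956 pm

(Intermediate values are shown rounded; full precision is carried through to the final answer.)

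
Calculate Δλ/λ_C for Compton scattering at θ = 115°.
1.4226 λ_C

The Compton shift formula is:
Δλ = λ_C(1 - cos θ)

Dividing both sides by λ_C:
Δλ/λ_C = 1 - cos θ

For θ = 115°:
Δλ/λ_C = 1 - cos(115°)
Δλ/λ_C = 1 - -0.4226
Δλ/λ_C = 1.4226

This means the shift is 1.4226 × λ_C = 3.4517 pm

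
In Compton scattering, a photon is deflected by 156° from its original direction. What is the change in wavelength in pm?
4.6429 pm

Using the Compton scattering formula:
Δλ = λ_C(1 - cos θ)

where λ_C = h/(m_e·c) ≈ 2.4263 pm is the Compton wavelength of an electron.

For θ = 156°:
cos(156°) = -0.9135
1 - cos(156°) = 1.9135

Δλ = 2.4263 × 1.9135
Δλ = 4.6429 pm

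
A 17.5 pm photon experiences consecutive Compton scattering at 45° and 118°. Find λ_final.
21.7760 pm

Apply Compton shift twice:

First scattering at θ₁ = 45°:
Δλ₁ = λ_C(1 - cos(45°))
Δλ₁ = 2.4263 × 0.2929
Δλ₁ = 0.7106 pm

After first scattering:
λ₁ = 17.5 + 0.7106 = 18.2106 pm

Second scattering at θ₂ = 118°:
Δλ₂ = λ_C(1 - cos(118°))
Δλ₂ = 2.4263 × 1.4695
Δλ₂ = 3.5654 pm

Final wavelength:
λ₂ = 18.2106 + 3.5654 = 21.7760 pm

Total shift: Δλ_total = 0.7106 + 3.5654 = 4.2760 pm

(Intermediate values are shown rounded; full precision is carried through to the final answer.)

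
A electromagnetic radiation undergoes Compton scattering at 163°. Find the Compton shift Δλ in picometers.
4.7466 pm

Using the Compton scattering formula:
Δλ = λ_C(1 - cos θ)

where λ_C = h/(m_e·c) ≈ 2.4263 pm is the Compton wavelength of an electron.

For θ = 163°:
cos(163°) = -0.9563
1 - cos(163°) = 1.9563

Δλ = 2.4263 × 1.9563
Δλ = 4.7466 pm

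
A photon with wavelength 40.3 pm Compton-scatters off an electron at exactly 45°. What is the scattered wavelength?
41.0106 pm

Using the Compton formula: λ' = λ + λ_C(1 − cos θ)

For θ = 45°, cos θ = √2/2 (exact) ≈ 0.7071, so:
1 − cos 45° = 1 − (√2/2) ≈ 0.2929

Δλ = λ_C × 0.2929 = 2.4263 × 0.2929 = 0.7106 pm

λ' = 40.3 + 0.7106 = 41.0106 pm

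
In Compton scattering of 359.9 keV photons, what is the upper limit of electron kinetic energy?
210.4779 keV

Maximum energy transfer occurs at θ = 180° (backscattering).

Initial photon: E₀ = 359.9 keV → λ₀ = 3.4450 pm

Maximum Compton shift (at 180°):
Δλ_max = 2λ_C = 2 × 2.4263 = 4.8526 pm

Final wavelength:
λ' = 3.4450 + 4.8526 = 8.2976 pm

Minimum photon energy (maximum energy to electron):
E'_min = hc/λ' = 149.4221 keV

Maximum electron kinetic energy:
K_max = E₀ - E'_min = 359.9000 - 149.4221 = 210.4779 keV

(Intermediate values are shown rounded; full precision is carried through to the final answer.)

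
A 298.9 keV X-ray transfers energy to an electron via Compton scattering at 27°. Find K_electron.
17.9139 keV

By energy conservation: K_e = E_initial - E_final

First find the scattered photon energy:
Initial wavelength: λ = hc/E = 4.1480 pm
Compton shift: Δλ = λ_C(1 - cos(27°)) = 0.2645 pm
Final wavelength: λ' = 4.1480 + 0.2645 = 4.4125 pm
Final photon energy: E' = hc/λ' = 280.9861 keV

Electron kinetic energy:
K_e = E - E' = 298.9000 - 280.9861 = 17.9139 keV

(Intermediate values are shown rounded; full precision is carried through to the final answer.)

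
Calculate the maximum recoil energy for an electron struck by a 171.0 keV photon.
68.5605 keV

Maximum energy transfer occurs at θ = 180° (backscattering).

Initial photon: E₀ = 171.0 keV → λ₀ = 7.2505 pm

Maximum Compton shift (at 180°):
Δλ_max = 2λ_C = 2 × 2.4263 = 4.8526 pm

Final wavelength:
λ' = 7.2505 + 4.8526 = 12.1032 pm

Minimum photon energy (maximum energy to electron):
E'_min = hc/λ' = 102.4395 keV

Maximum electron kinetic energy:
K_max = E₀ - E'_min = 171.0000 - 102.4395 = 68.5605 keV

(Intermediate values are shown rounded; full precision is carried through to the final answer.)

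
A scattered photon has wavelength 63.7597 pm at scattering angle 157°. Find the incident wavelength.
59.1000 pm

From λ' = λ + Δλ, we have λ = λ' - Δλ

First calculate the Compton shift:
Δλ = λ_C(1 - cos θ)
Δλ = 2.4263 × (1 - cos(157°))
Δλ = 2.4263 × 1.9205
Δλ = 4.6597 pm

Initial wavelength:
λ = λ' - Δλ
λ = 63.7597 - 4.6597
λ = 59.1000 pm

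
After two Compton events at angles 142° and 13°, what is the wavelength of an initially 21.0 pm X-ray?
25.4005 pm

Apply Compton shift twice:

First scattering at θ₁ = 142°:
Δλ₁ = λ_C(1 - cos(142°))
Δλ₁ = 2.4263 × 1.7880
Δλ₁ = 4.3383 pm

After first scattering:
λ₁ = 21.0 + 4.3383 = 25.3383 pm

Second scattering at θ₂ = 13°:
Δλ₂ = λ_C(1 - cos(13°))
Δλ₂ = 2.4263 × 0.0256
Δλ₂ = 0.0622 pm

Final wavelength:
λ₂ = 25.3383 + 0.0622 = 25.4005 pm

Total shift: Δλ_total = 4.3383 + 0.0622 = 4.4005 pm

(Intermediate values are shown rounded; full precision is carried through to the final answer.)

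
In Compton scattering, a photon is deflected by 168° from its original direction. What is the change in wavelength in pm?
4.7996 pm

Using the Compton scattering formula:
Δλ = λ_C(1 - cos θ)

where λ_C = h/(m_e·c) ≈ 2.4263 pm is the Compton wavelength of an electron.

For θ = 168°:
cos(168°) = -0.9781
1 - cos(168°) = 1.9781

Δλ = 2.4263 × 1.9781
Δλ = 4.7996 pm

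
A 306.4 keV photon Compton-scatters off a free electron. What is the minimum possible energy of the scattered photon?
139.3221 keV (at θ = 180°)

The scattered photon has minimum energy when its wavelength is maximum, i.e., when the Compton shift Δλ = λ_C(1 − cos θ) is maximum. This occurs at θ = 180° (backscattering), giving Δλ_max = 2λ_C = 4.8526 pm.

Initial wavelength: λ₀ = hc/E₀ = 4.0465 pm
Maximum final wavelength: λ'_max = λ₀ + 2λ_C = 4.0465 + 4.8526 = 8.8991 pm
Minimum final energy: E'_min = hc/λ'_max = 139.3221 keV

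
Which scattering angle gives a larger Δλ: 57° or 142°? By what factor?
142° produces the larger shift by a factor of 3.927

Calculate both shifts using Δλ = λ_C(1 - cos θ):

For θ₁ = 57°:
Δλ₁ = 2.4263 × (1 - cos(57°))
Δλ₁ = 2.4263 × 0.4554
Δλ₁ = 1.1048 pm

For θ₂ = 142°:
Δλ₂ = 2.4263 × (1 - cos(142°))
Δλ₂ = 2.4263 × 1.7880
Δλ₂ = 4.3383 pm

The 142° angle produces the larger shift.
Ratio: 4.3383/1.1048 = 3.927

(Intermediate values are shown rounded; full precision is carried through to the final answer.)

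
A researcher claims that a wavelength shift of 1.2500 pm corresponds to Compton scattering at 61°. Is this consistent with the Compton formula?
Yes, consistent

Calculate the expected shift for θ = 61°:

Δλ_expected = λ_C(1 - cos(61°))
Δλ_expected = 2.4263 × (1 - cos(61°))
Δλ_expected = 2.4263 × 0.5152
Δλ_expected = 1.2500 pm

Given shift: 1.2500 pm
Expected shift: 1.2500 pm
Difference: 0.0000 pm

The values match. This is consistent with Compton scattering at the stated angle.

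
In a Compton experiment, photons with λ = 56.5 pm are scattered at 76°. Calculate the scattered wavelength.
58.3393 pm

Using the Compton scattering formula:
λ' = λ + Δλ = λ + λ_C(1 - cos θ)

Given:
- Initial wavelength λ = 56.5 pm
- Scattering angle θ = 76°
- Compton wavelength λ_C ≈ 2.4263 pm

Calculate the shift:
Δλ = 2.4263 × (1 - cos(76°))
Δλ = 2.4263 × 0.7581
Δλ = 1.8393 pm

Final wavelength:
λ' = 56.5 + 1.8393 = 58.3393 pm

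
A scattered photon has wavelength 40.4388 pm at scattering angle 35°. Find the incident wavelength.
40.0000 pm

From λ' = λ + Δλ, we have λ = λ' - Δλ

First calculate the Compton shift:
Δλ = λ_C(1 - cos θ)
Δλ = 2.4263 × (1 - cos(35°))
Δλ = 2.4263 × 0.1808
Δλ = 0.4388 pm

Initial wavelength:
λ = λ' - Δλ
λ = 40.4388 - 0.4388
λ = 40.0000 pm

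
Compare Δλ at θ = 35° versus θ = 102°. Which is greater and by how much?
102° produces the larger shift by a factor of 6.679

Calculate both shifts using Δλ = λ_C(1 - cos θ):

For θ₁ = 35°:
Δλ₁ = 2.4263 × (1 - cos(35°))
Δλ₁ = 2.4263 × 0.1808
Δλ₁ = 0.4388 pm

For θ₂ = 102°:
Δλ₂ = 2.4263 × (1 - cos(102°))
Δλ₂ = 2.4263 × 1.2079
Δλ₂ = 2.9308 pm

The 102° angle produces the larger shift.
Ratio: 2.9308/0.4388 = 6.679

(Intermediate values are shown rounded; full precision is carried through to the final answer.)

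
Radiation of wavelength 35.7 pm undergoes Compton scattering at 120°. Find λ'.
39.3395 pm

Using the Compton formula: λ' = λ + λ_C(1 − cos θ)

For θ = 120°, cos θ = -1/2 (exact) = -0.5000, so:
1 − cos 120° = 1 − (-1/2) = 1.5000

Δλ = λ_C × 1.5000 = 2.4263 × 1.5000 = 3.6395 pm

λ' = 35.7 + 3.6395 = 39.3395 pm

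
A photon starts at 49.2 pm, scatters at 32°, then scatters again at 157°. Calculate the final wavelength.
54.2284 pm

Apply Compton shift twice:

First scattering at θ₁ = 32°:
Δλ₁ = λ_C(1 - cos(32°))
Δλ₁ = 2.4263 × 0.1520
Δλ₁ = 0.3687 pm

After first scattering:
λ₁ = 49.2 + 0.3687 = 49.5687 pm

Second scattering at θ₂ = 157°:
Δλ₂ = λ_C(1 - cos(157°))
Δλ₂ = 2.4263 × 1.9205
Δλ₂ = 4.6597 pm

Final wavelength:
λ₂ = 49.5687 + 4.6597 = 54.2284 pm

Total shift: Δλ_total = 0.3687 + 4.6597 = 5.0284 pm

(Intermediate values are shown rounded; full precision is carried through to the final answer.)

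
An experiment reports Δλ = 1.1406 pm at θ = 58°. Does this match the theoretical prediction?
Yes, consistent

Calculate the expected shift for θ = 58°:

Δλ_expected = λ_C(1 - cos(58°))
Δλ_expected = 2.4263 × (1 - cos(58°))
Δλ_expected = 2.4263 × 0.4701
Δλ_expected = 1.1406 pm

Given shift: 1.1406 pm
Expected shift: 1.1406 pm
Difference: 0.0000 pm

The values match. This is consistent with Compton scattering at the stated angle.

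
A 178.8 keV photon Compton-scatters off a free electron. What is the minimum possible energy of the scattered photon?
105.1885 keV (at θ = 180°)

The scattered photon has minimum energy when its wavelength is maximum, i.e., when the Compton shift Δλ = λ_C(1 − cos θ) is maximum. This occurs at θ = 180° (backscattering), giving Δλ_max = 2λ_C = 4.8526 pm.

Initial wavelength: λ₀ = hc/E₀ = 6.9342 pm
Maximum final wavelength: λ'_max = λ₀ + 2λ_C = 6.9342 + 4.8526 = 11.7869 pm
Minimum final energy: E'_min = hc/λ'_max = 105.1885 keV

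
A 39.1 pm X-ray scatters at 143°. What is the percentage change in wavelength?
11.1612%

Calculate the Compton shift:
Δλ = λ_C(1 - cos(143°))
Δλ = 2.4263 × (1 - cos(143°))
Δλ = 2.4263 × 1.7986
Δλ = 4.3640 pm

Percentage change:
(Δλ/λ₀) × 100 = (4.3640/39.1) × 100
= 11.1612%

(Intermediate values are shown rounded; full precision is carried through to the final answer.)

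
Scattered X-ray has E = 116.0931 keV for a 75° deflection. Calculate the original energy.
139.6000 keV

Convert final energy to wavelength (hc ≈ 1239.842 keV·pm):
λ' = hc/E' = 1239.842 / 116.0931 = 10.6797 pm

Calculate the Compton shift:
Δλ = λ_C(1 - cos(75°))
Δλ = 2.4263 × (1 - cos(75°))
Δλ = 1.7983 pm

Initial wavelength:
λ = λ' - Δλ = 10.6797 - 1.7983 = 8.8814 pm

Initial energy:
E = hc/λ = 1239.842 / 8.8814 = 139.6000 keV

(Intermediate values are shown rounded; full precision is carried through to the final answer.)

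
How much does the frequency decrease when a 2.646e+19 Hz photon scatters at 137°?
7.157e+18 Hz (decrease)

Convert frequency to wavelength (c = 299792458 m/s):
λ₀ = c/f₀ = 299792458/2.646e+19 = 1.1330025e-11 m = 11.3300 pm

Calculate Compton shift:
Δλ = λ_C(1 - cos(137°)) = 4.2008 pm

Final wavelength:
λ' = λ₀ + Δλ = 11.3300 + 4.2008 = 15.5308 pm

Final frequency:
f' = c/λ' = 299792458/1.5530826e-11 = 1.9303059e+19 Hz

Frequency shift (decrease):
Δf = f₀ - f' = 2.646e+19 - 1.9303059e+19 = 7.157e+18 Hz

(Intermediate values are shown rounded; full precision is carried through to the final answer.)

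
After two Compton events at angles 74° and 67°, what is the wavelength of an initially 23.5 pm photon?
26.7358 pm

Apply Compton shift twice:

First scattering at θ₁ = 74°:
Δλ₁ = λ_C(1 - cos(74°))
Δλ₁ = 2.4263 × 0.7244
Δλ₁ = 1.7575 pm

After first scattering:
λ₁ = 23.5 + 1.7575 = 25.2575 pm

Second scattering at θ₂ = 67°:
Δλ₂ = λ_C(1 - cos(67°))
Δλ₂ = 2.4263 × 0.6093
Δλ₂ = 1.4783 pm

Final wavelength:
λ₂ = 25.2575 + 1.4783 = 26.7358 pm

Total shift: Δλ_total = 1.7575 + 1.4783 = 3.2358 pm

(Intermediate values are shown rounded; full precision is carried through to the final answer.)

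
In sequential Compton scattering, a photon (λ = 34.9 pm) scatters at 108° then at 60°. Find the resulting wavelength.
39.2892 pm

Apply Compton shift twice:

First scattering at θ₁ = 108°:
Δλ₁ = λ_C(1 - cos(108°))
Δλ₁ = 2.4263 × 1.3090
Δλ₁ = 3.1761 pm

After first scattering:
λ₁ = 34.9 + 3.1761 = 38.0761 pm

Second scattering at θ₂ = 60°:
Δλ₂ = λ_C(1 - cos(60°))
Δλ₂ = 2.4263 × 0.5000
Δλ₂ = 1.2132 pm

Final wavelength:
λ₂ = 38.0761 + 1.2132 = 39.2892 pm

Total shift: Δλ_total = 3.1761 + 1.2132 = 4.3892 pm

(Intermediate values are shown rounded; full precision is carried through to the final answer.)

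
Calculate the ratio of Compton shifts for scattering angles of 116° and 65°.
116° produces the larger shift by a factor of 2.491

Calculate both shifts using Δλ = λ_C(1 - cos θ):

For θ₁ = 65°:
Δλ₁ = 2.4263 × (1 - cos(65°))
Δλ₁ = 2.4263 × 0.5774
Δλ₁ = 1.4009 pm

For θ₂ = 116°:
Δλ₂ = 2.4263 × (1 - cos(116°))
Δλ₂ = 2.4263 × 1.4384
Δλ₂ = 3.4899 pm

The 116° angle produces the larger shift.
Ratio: 3.4899/1.4009 = 2.491

(Intermediate values are shown rounded; full precision is carried through to the final answer.)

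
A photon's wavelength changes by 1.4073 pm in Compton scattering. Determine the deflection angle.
65.17°

From the Compton formula Δλ = λ_C(1 - cos θ), we can solve for θ:

cos θ = 1 - Δλ/λ_C

Given:
- Δλ = 1.4073 pm
- λ_C = h/(m_e·c) ≈ 2.42631024 pm

cos θ = 1 - 1.4073/2.42631024
cos θ = 1 - 0.580017
cos θ = 0.419983

θ = arccos(0.419983)
θ = 65.17°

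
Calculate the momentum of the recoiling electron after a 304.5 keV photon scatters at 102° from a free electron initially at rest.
2.0455e-22 kg·m/s

The electron is initially at rest, so by conservation of momentum:
p⃗_e = p⃗₀ − p⃗'  (incident photon momentum minus scattered photon momentum)

Photon momentum magnitudes (p = h/λ = E/c):
λ₀ = hc/E₀ = 4.0717 pm → p₀ = h/λ₀ = 1.6273e-22 kg·m/s
Δλ = λ_C(1 − cos 102°) = 2.9308 pm
λ' = 7.0025 pm → p' = h/λ' = 9.4624e-23 kg·m/s

The scattered photon makes angle θ = 102° with the incident direction, so by the law of cosines:
|p⃗_e|² = p₀² + p'² − 2p₀p'cos θ
|p⃗_e|² = (1.6273e-22)² + (9.4624e-23)² − 2·1.6273e-22·9.4624e-23·cos(102°)
|p⃗_e| = 2.0455e-22 kg·m/s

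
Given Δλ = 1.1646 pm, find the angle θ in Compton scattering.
58.67°

From the Compton formula Δλ = λ_C(1 - cos θ), we can solve for θ:

cos θ = 1 - Δλ/λ_C

Given:
- Δλ = 1.1646 pm
- λ_C = h/(m_e·c) ≈ 2.42631024 pm

cos θ = 1 - 1.1646/2.42631024
cos θ = 1 - 0.479988
cos θ = 0.520012

θ = arccos(0.520012)
θ = 58.67°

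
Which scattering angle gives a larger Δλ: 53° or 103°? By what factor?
103° produces the larger shift by a factor of 3.076

Calculate both shifts using Δλ = λ_C(1 - cos θ):

For θ₁ = 53°:
Δλ₁ = 2.4263 × (1 - cos(53°))
Δλ₁ = 2.4263 × 0.3982
Δλ₁ = 0.9661 pm

For θ₂ = 103°:
Δλ₂ = 2.4263 × (1 - cos(103°))
Δλ₂ = 2.4263 × 1.2250
Δλ₂ = 2.9721 pm

The 103° angle produces the larger shift.
Ratio: 2.9721/0.9661 = 3.076

(Intermediate values are shown rounded; full precision is carried through to the final answer.)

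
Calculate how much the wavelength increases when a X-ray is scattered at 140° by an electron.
4.2850 pm

Using the Compton scattering formula:
Δλ = λ_C(1 - cos θ)

where λ_C = h/(m_e·c) ≈ 2.4263 pm is the Compton wavelength of an electron.

For θ = 140°:
cos(140°) = -0.7660
1 - cos(140°) = 1.7660

Δλ = 2.4263 × 1.7660
Δλ = 4.2850 pm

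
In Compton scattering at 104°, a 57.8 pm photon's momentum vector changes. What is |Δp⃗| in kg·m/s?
1.7623e-23 kg·m/s

Photon momentum magnitude is p = h/λ.

Initial momentum:
p₀ = h/λ = 6.6261e-34/5.7800e-11 = 1.1464e-23 kg·m/s

After scattering:
λ' = λ + Δλ = 57.8 + 3.0133 = 60.8133 pm
p' = h/λ' = 6.6261e-34/6.0813e-11 = 1.0896e-23 kg·m/s

Momentum is a vector; the scattered photon's direction makes angle θ = 104° with the incident direction. The magnitude of the vector change Δp⃗ = p⃗₀ − p⃗' is found from the law of cosines:
|Δp⃗|² = p₀² + p'² − 2p₀p'cos θ
|Δp⃗|² = (1.1464e-23)² + (1.0896e-23)² − 2·1.1464e-23·1.0896e-23·cos(104°)
|Δp⃗| = 1.7623e-23 kg·m/s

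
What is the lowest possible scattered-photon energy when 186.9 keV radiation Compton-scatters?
107.9406 keV (at θ = 180°)

The scattered photon has minimum energy when its wavelength is maximum, i.e., when the Compton shift Δλ = λ_C(1 − cos θ) is maximum. This occurs at θ = 180° (backscattering), giving Δλ_max = 2λ_C = 4.8526 pm.

Initial wavelength: λ₀ = hc/E₀ = 6.6337 pm
Maximum final wavelength: λ'_max = λ₀ + 2λ_C = 6.6337 + 4.8526 = 11.4863 pm
Minimum final energy: E'_min = hc/λ'_max = 107.9406 keV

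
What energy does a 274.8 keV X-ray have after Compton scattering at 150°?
137.1605 keV

First convert energy to wavelength:
λ = hc/E, with hc ≈ 1239.842 keV·pm (i.e. 1239.842 eV·nm)

For E = 274.8 keV = 274800 eV:
λ = 1239.842 keV·pm / 274.8 keV
λ = 4.5118 pm

Calculate the Compton shift:
Δλ = λ_C(1 - cos(150°)) = 2.4263 × 1.8660
Δλ = 4.5276 pm

Final wavelength:
λ' = 4.5118 + 4.5276 = 9.0394 pm

Final energy:
E' = hc/λ' = 1239.842 / 9.0394 = 137.1605 keV

(Intermediate values are shown rounded; full precision is carried through to the final answer.)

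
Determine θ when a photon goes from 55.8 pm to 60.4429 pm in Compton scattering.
156.00°

First find the wavelength shift:
Δλ = λ' - λ = 60.4429 - 55.8 = 4.6429 pm

Using Δλ = λ_C(1 - cos θ), with λ_C = h/(m_e·c) ≈ 2.42631024 pm:
cos θ = 1 - Δλ/λ_C
cos θ = 1 - 4.6429/2.42631024
cos θ = -0.913564

θ = arccos(-0.913564)
θ = 156.00°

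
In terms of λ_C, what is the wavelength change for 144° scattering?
1.8090 λ_C

The Compton shift formula is:
Δλ = λ_C(1 - cos θ)

Dividing both sides by λ_C:
Δλ/λ_C = 1 - cos θ

For θ = 144°:
Δλ/λ_C = 1 - cos(144°)
Δλ/λ_C = 1 - -0.8090
Δλ/λ_C = 1.8090

This means the shift is 1.8090 × λ_C = 4.3892 pm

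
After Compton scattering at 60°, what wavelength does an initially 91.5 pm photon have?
92.7132 pm

Using the Compton formula: λ' = λ + λ_C(1 − cos θ)

For θ = 60°, cos θ = 1/2 (exact) = 0.5000, so:
1 − cos 60° = 1 − (1/2) = 0.5000

Δλ = λ_C × 0.5000 = 2.4263 × 0.5000 = 1.2132 pm

λ' = 91.5 + 1.2132 = 92.7132 pm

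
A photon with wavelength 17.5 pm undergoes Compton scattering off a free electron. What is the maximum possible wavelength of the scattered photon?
22.3526 pm (at θ = 180°)

The Compton shift is Δλ = λ_C(1 − cos θ).

Since cos θ ranges from −1 to 1, the factor (1 − cos θ) ranges from 0 to 2; the maximum shift occurs at θ = 180° (backscattering):
Δλ_max = 2λ_C = 2 × 2.4263 pm = 4.8526 pm

Maximum scattered wavelength:
λ'_max = λ₀ + Δλ_max = 17.5 + 4.8526 = 22.3526 pm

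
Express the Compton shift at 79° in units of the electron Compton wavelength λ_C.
0.8092 λ_C

The Compton shift formula is:
Δλ = λ_C(1 - cos θ)

Dividing both sides by λ_C:
Δλ/λ_C = 1 - cos θ

For θ = 79°:
Δλ/λ_C = 1 - cos(79°)
Δλ/λ_C = 1 - 0.1908
Δλ/λ_C = 0.8092

This means the shift is 0.8092 × λ_C = 1.9633 pm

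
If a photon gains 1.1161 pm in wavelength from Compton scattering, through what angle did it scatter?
57.32°

From the Compton formula Δλ = λ_C(1 - cos θ), we can solve for θ:

cos θ = 1 - Δλ/λ_C

Given:
- Δλ = 1.1161 pm
- λ_C = h/(m_e·c) ≈ 2.42631024 pm

cos θ = 1 - 1.1161/2.42631024
cos θ = 1 - 0.459999
cos θ = 0.540001

θ = arccos(0.540001)
θ = 57.32°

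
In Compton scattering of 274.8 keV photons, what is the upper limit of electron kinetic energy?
142.4007 keV

Maximum energy transfer occurs at θ = 180° (backscattering).

Initial photon: E₀ = 274.8 keV → λ₀ = 4.5118 pm

Maximum Compton shift (at 180°):
Δλ_max = 2λ_C = 2 × 2.4263 = 4.8526 pm

Final wavelength:
λ' = 4.5118 + 4.8526 = 9.3644 pm

Minimum photon energy (maximum energy to electron):
E'_min = hc/λ' = 132.3993 keV

Maximum electron kinetic energy:
K_max = E₀ - E'_min = 274.8000 - 132.3993 = 142.4007 keV

(Intermediate values are shown rounded; full precision is carried through to the final answer.)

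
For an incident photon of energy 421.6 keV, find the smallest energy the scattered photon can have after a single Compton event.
159.0883 keV (at θ = 180°)

The scattered photon has minimum energy when its wavelength is maximum, i.e., when the Compton shift Δλ = λ_C(1 − cos θ) is maximum. This occurs at θ = 180° (backscattering), giving Δλ_max = 2λ_C = 4.8526 pm.

Initial wavelength: λ₀ = hc/E₀ = 2.9408 pm
Maximum final wavelength: λ'_max = λ₀ + 2λ_C = 2.9408 + 4.8526 = 7.7934 pm
Minimum final energy: E'_min = hc/λ'_max = 159.0883 keV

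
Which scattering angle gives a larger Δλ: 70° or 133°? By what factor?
133° produces the larger shift by a factor of 2.556

Calculate both shifts using Δλ = λ_C(1 - cos θ):

For θ₁ = 70°:
Δλ₁ = 2.4263 × (1 - cos(70°))
Δλ₁ = 2.4263 × 0.6580
Δλ₁ = 1.5965 pm

For θ₂ = 133°:
Δλ₂ = 2.4263 × (1 - cos(133°))
Δλ₂ = 2.4263 × 1.6820
Δλ₂ = 4.0810 pm

The 133° angle produces the larger shift.
Ratio: 4.0810/1.5965 = 2.556

(Intermediate values are shown rounded; full precision is carried through to the final answer.)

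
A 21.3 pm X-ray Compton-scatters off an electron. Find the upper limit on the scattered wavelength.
26.1526 pm (at θ = 180°)

The Compton shift is Δλ = λ_C(1 − cos θ).

Since cos θ ranges from −1 to 1, the factor (1 − cos θ) ranges from 0 to 2; the maximum shift occurs at θ = 180° (backscattering):
Δλ_max = 2λ_C = 2 × 2.4263 pm = 4.8526 pm

Maximum scattered wavelength:
λ'_max = λ₀ + Δλ_max = 21.3 + 4.8526 = 26.1526 pm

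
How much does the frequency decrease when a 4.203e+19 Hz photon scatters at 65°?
6.900e+18 Hz (decrease)

Convert frequency to wavelength (c = 299792458 m/s):
λ₀ = c/f₀ = 299792458/4.203e+19 = 7.1328208e-12 m = 7.1328 pm

Calculate Compton shift:
Δλ = λ_C(1 - cos(65°)) = 1.4009 pm

Final wavelength:
λ' = λ₀ + Δλ = 7.1328 + 1.4009 = 8.5337 pm

Final frequency:
f' = c/λ' = 299792458/8.5337280e-12 = 3.5130304e+19 Hz

Frequency shift (decrease):
Δf = f₀ - f' = 4.203e+19 - 3.5130304e+19 = 6.900e+18 Hz

(Intermediate values are shown rounded; full precision is carried through to the final answer.)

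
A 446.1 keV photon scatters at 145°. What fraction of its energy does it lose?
0.6136 (or 61.36%)

Calculate initial and final photon energies:

Initial: E₀ = 446.1 keV → λ₀ = 2.7793 pm
Compton shift: Δλ = 4.4138 pm
Final wavelength: λ' = 7.1931 pm
Final energy: E' = 172.3650 keV

Fractional energy loss:
(E₀ - E')/E₀ = (446.1000 - 172.3650)/446.1000
= 273.7350/446.1000
= 0.6136
= 61.36%

(Intermediate values are shown rounded; full precision is carried through to the final answer.)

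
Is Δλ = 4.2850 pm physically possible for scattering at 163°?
No, inconsistent

Calculate the expected shift for θ = 163°:

Δλ_expected = λ_C(1 - cos(163°))
Δλ_expected = 2.4263 × (1 - cos(163°))
Δλ_expected = 2.4263 × 1.9563
Δλ_expected = 4.7466 pm

Given shift: 4.2850 pm
Expected shift: 4.7466 pm
Difference: 0.4616 pm

The values do not match. The given shift corresponds to θ ≈ 140.0°, not 163°.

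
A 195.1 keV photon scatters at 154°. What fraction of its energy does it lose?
0.4203 (or 42.03%)

Calculate initial and final photon energies:

Initial: E₀ = 195.1 keV → λ₀ = 6.3549 pm
Compton shift: Δλ = 4.6071 pm
Final wavelength: λ' = 10.9620 pm
Final energy: E' = 113.1040 keV

Fractional energy loss:
(E₀ - E')/E₀ = (195.1000 - 113.1040)/195.1000
= 81.9960/195.1000
= 0.4203
= 42.03%

(Intermediate values are shown rounded; full precision is carried through to the final answer.)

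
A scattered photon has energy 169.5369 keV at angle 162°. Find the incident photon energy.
480.7002 keV

Convert final energy to wavelength (hc ≈ 1239.842 keV·pm):
λ' = hc/E' = 1239.842 / 169.5369 = 7.3131 pm

Calculate the Compton shift:
Δλ = λ_C(1 - cos(162°))
Δλ = 2.4263 × (1 - cos(162°))
Δλ = 4.7339 pm

Initial wavelength:
λ = λ' - Δλ = 7.3131 - 4.7339 = 2.5792 pm

Initial energy:
E = hc/λ = 1239.842 / 2.5792 = 480.7002 keV

(Intermediate values are shown rounded; full precision is carried through to the final answer.)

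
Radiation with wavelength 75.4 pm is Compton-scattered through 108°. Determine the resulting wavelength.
78.5761 pm

Using the Compton scattering formula:
λ' = λ + Δλ = λ + λ_C(1 - cos θ)

Given:
- Initial wavelength λ = 75.4 pm
- Scattering angle θ = 108°
- Compton wavelength λ_C ≈ 2.4263 pm

Calculate the shift:
Δλ = 2.4263 × (1 - cos(108°))
Δλ = 2.4263 × 1.3090
Δλ = 3.1761 pm

Final wavelength:
λ' = 75.4 + 3.1761 = 78.5761 pm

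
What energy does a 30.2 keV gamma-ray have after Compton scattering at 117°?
27.8102 keV

First convert energy to wavelength:
λ = hc/E, with hc ≈ 1239.842 keV·pm (i.e. 1239.842 eV·nm)

For E = 30.2 keV = 30200 eV:
λ = 1239.842 keV·pm / 30.2 keV
λ = 41.0544 pm

Calculate the Compton shift:
Δλ = λ_C(1 - cos(117°)) = 2.4263 × 1.4540
Δλ = 3.5278 pm

Final wavelength:
λ' = 41.0544 + 3.5278 = 44.5822 pm

Final energy:
E' = hc/λ' = 1239.842 / 44.5822 = 27.8102 keV

(Intermediate values are shown rounded; full precision is carried through to the final answer.)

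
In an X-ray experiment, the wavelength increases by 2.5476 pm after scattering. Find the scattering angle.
92.87°

From the Compton formula Δλ = λ_C(1 - cos θ), we can solve for θ:

cos θ = 1 - Δλ/λ_C

Given:
- Δλ = 2.5476 pm
- λ_C = h/(m_e·c) ≈ 2.42631024 pm

cos θ = 1 - 2.5476/2.42631024
cos θ = 1 - 1.049989
cos θ = -0.049989

θ = arccos(-0.049989)
θ = 92.87°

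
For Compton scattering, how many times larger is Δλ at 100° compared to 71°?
100° produces the larger shift by a factor of 1.740

Calculate both shifts using Δλ = λ_C(1 - cos θ):

For θ₁ = 71°:
Δλ₁ = 2.4263 × (1 - cos(71°))
Δλ₁ = 2.4263 × 0.6744
Δλ₁ = 1.6364 pm

For θ₂ = 100°:
Δλ₂ = 2.4263 × (1 - cos(100°))
Δλ₂ = 2.4263 × 1.1736
Δλ₂ = 2.8476 pm

The 100° angle produces the larger shift.
Ratio: 2.8476/1.6364 = 1.740

(Intermediate values are shown rounded; full precision is carried through to the final answer.)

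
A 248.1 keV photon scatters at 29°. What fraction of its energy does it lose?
0.0574 (or 5.74%)

Calculate initial and final photon energies:

Initial: E₀ = 248.1 keV → λ₀ = 4.9973 pm
Compton shift: Δλ = 0.3042 pm
Final wavelength: λ' = 5.3016 pm
Final energy: E' = 233.8636 keV

Fractional energy loss:
(E₀ - E')/E₀ = (248.1000 - 233.8636)/248.1000
= 14.2364/248.1000
= 0.0574
= 5.74%

(Intermediate values are shown rounded; full precision is carried through to the final answer.)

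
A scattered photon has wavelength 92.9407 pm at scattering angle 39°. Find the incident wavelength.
92.4000 pm

From λ' = λ + Δλ, we have λ = λ' - Δλ

First calculate the Compton shift:
Δλ = λ_C(1 - cos θ)
Δλ = 2.4263 × (1 - cos(39°))
Δλ = 2.4263 × 0.2229
Δλ = 0.5407 pm

Initial wavelength:
λ = λ' - Δλ
λ = 92.9407 - 0.5407
λ = 92.4000 pm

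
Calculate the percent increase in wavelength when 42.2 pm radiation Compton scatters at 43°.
1.5446%

Calculate the Compton shift:
Δλ = λ_C(1 - cos(43°))
Δλ = 2.4263 × (1 - cos(43°))
Δλ = 2.4263 × 0.2686
Δλ = 0.6518 pm

Percentage change:
(Δλ/λ₀) × 100 = (0.6518/42.2) × 100
= 1.5446%

(Intermediate values are shown rounded; full precision is carried through to the final answer.)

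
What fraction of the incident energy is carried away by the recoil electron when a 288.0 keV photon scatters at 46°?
0.1468 (or 14.68%)

Calculate initial and final photon energies:

Initial: E₀ = 288.0 keV → λ₀ = 4.3050 pm
Compton shift: Δλ = 0.7409 pm
Final wavelength: λ' = 5.0459 pm
Final energy: E' = 245.7147 keV

Fractional energy loss:
(E₀ - E')/E₀ = (288.0000 - 245.7147)/288.0000
= 42.2853/288.0000
= 0.1468
= 14.68%

(Intermediate values are shown rounded; full precision is carried through to the final answer.)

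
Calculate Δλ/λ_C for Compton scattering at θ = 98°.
1.1392 λ_C

The Compton shift formula is:
Δλ = λ_C(1 - cos θ)

Dividing both sides by λ_C:
Δλ/λ_C = 1 - cos θ

For θ = 98°:
Δλ/λ_C = 1 - cos(98°)
Δλ/λ_C = 1 - -0.1392
Δλ/λ_C = 1.1392

This means the shift is 1.1392 × λ_C = 2.7640 pm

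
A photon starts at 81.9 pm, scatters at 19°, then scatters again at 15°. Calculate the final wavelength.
82.1149 pm

Apply Compton shift twice:

First scattering at θ₁ = 19°:
Δλ₁ = λ_C(1 - cos(19°))
Δλ₁ = 2.4263 × 0.0545
Δλ₁ = 0.1322 pm

After first scattering:
λ₁ = 81.9 + 0.1322 = 82.0322 pm

Second scattering at θ₂ = 15°:
Δλ₂ = λ_C(1 - cos(15°))
Δλ₂ = 2.4263 × 0.0341
Δλ₂ = 0.0827 pm

Final wavelength:
λ₂ = 82.0322 + 0.0827 = 82.1149 pm

Total shift: Δλ_total = 0.1322 + 0.0827 = 0.2149 pm

(Intermediate values are shown rounded; full precision is carried through to the final answer.)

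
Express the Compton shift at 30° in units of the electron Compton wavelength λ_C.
0.1340 λ_C

The Compton shift formula is:
Δλ = λ_C(1 - cos θ)

Dividing both sides by λ_C:
Δλ/λ_C = 1 - cos θ

For θ = 30°:
Δλ/λ_C = 1 - cos(30°)
Δλ/λ_C = 1 - 0.8660
Δλ/λ_C = 0.1340

This means the shift is 0.1340 × λ_C = 0.3251 pm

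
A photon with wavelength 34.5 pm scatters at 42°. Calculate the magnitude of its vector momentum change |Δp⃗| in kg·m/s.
1.3647e-23 kg·m/s

Photon momentum magnitude is p = h/λ.

Initial momentum:
p₀ = h/λ = 6.6261e-34/3.4500e-11 = 1.9206e-23 kg·m/s

After scattering:
λ' = λ + Δλ = 34.5 + 0.6232 = 35.1232 pm
p' = h/λ' = 6.6261e-34/3.5123e-11 = 1.8865e-23 kg·m/s

Momentum is a vector; the scattered photon's direction makes angle θ = 42° with the incident direction. The magnitude of the vector change Δp⃗ = p⃗₀ − p⃗' is found from the law of cosines:
|Δp⃗|² = p₀² + p'² − 2p₀p'cos θ
|Δp⃗|² = (1.9206e-23)² + (1.8865e-23)² − 2·1.9206e-23·1.8865e-23·cos(42°)
|Δp⃗| = 1.3647e-23 kg·m/s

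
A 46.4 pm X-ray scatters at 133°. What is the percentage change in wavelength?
8.7954%

Calculate the Compton shift:
Δλ = λ_C(1 - cos(133°))
Δλ = 2.4263 × (1 - cos(133°))
Δλ = 2.4263 × 1.6820
Δλ = 4.0810 pm

Percentage change:
(Δλ/λ₀) × 100 = (4.0810/46.4) × 100
= 8.7954%

(Intermediate values are shown rounded; full precision is carried through to the final answer.)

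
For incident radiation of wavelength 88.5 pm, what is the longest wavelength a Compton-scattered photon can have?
93.3526 pm (at θ = 180°)

The Compton shift is Δλ = λ_C(1 − cos θ).

Since cos θ ranges from −1 to 1, the factor (1 − cos θ) ranges from 0 to 2; the maximum shift occurs at θ = 180° (backscattering):
Δλ_max = 2λ_C = 2 × 2.4263 pm = 4.8526 pm

Maximum scattered wavelength:
λ'_max = λ₀ + Δλ_max = 88.5 + 4.8526 = 93.3526 pm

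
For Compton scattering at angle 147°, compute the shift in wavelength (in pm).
4.4612 pm

Using the Compton scattering formula:
Δλ = λ_C(1 - cos θ)

where λ_C = h/(m_e·c) ≈ 2.4263 pm is the Compton wavelength of an electron.

For θ = 147°:
cos(147°) = -0.8387
1 - cos(147°) = 1.8387

Δλ = 2.4263 × 1.8387
Δλ = 4.4612 pm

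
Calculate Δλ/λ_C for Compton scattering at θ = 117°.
1.4540 λ_C

The Compton shift formula is:
Δλ = λ_C(1 - cos θ)

Dividing both sides by λ_C:
Δλ/λ_C = 1 - cos θ

For θ = 117°:
Δλ/λ_C = 1 - cos(117°)
Δλ/λ_C = 1 - -0.4540
Δλ/λ_C = 1.4540

This means the shift is 1.4540 × λ_C = 3.5278 pm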